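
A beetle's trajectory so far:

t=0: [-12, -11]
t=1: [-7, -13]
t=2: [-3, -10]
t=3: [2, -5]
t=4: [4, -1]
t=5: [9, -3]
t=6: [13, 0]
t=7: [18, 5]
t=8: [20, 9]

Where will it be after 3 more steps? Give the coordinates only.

[34, 15]

Step-to-step displacements: [+5, -2], [+4, +3], [+5, +5], [+2, +4], [+5, -2], [+4, +3], [+5, +5], [+2, +4] — a repeating cycle of length 4.
step 9: apply [+5, -2] → [25, 7]
step 10: apply [+4, +3] → [29, 10]
step 11: apply [+5, +5] → [34, 15]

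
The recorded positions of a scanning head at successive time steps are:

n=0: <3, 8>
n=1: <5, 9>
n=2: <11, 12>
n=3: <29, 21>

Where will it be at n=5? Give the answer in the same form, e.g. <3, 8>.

<245, 129>

The jumps are <+2, +1>, <+6, +3>, <+18, +9> — a geometric progression with ratio 3.
step 4: <29, 21> + <+54, +27> → <83, 48>
step 5: <83, 48> + <+162, +81> → <245, 129>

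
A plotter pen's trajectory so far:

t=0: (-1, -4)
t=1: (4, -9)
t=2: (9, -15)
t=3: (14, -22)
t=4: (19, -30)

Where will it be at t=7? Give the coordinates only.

Taking differences between consecutive positions: (+5, -5), (+5, -6), (+5, -7), (+5, -8). These grow by (+0, -1) each step.
step 5: (19, -30) + (+5, -9) → (24, -39)
step 6: (24, -39) + (+5, -10) → (29, -49)
step 7: (29, -49) + (+5, -11) → (34, -60)

(34, -60)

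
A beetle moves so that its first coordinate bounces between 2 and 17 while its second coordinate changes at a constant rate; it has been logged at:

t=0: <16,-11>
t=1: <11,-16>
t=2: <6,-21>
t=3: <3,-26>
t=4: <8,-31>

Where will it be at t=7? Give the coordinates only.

<11,-46>

The first coordinate reflects between 2 and 17, moving 5 per step.
  step 5: 8 → 13
  step 6: 13 → 16
  step 7: 16 → 11
The second coordinate changes by -5 each step: at step 7 it is -46.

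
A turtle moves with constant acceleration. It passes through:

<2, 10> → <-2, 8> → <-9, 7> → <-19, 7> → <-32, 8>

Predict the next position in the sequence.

<-48, 10>

Taking differences between consecutive positions: <-4, -2>, <-7, -1>, <-10, +0>, <-13, +1>. These grow by <-3, +1> each step.
step 5: <-32, 8> + <-16, +2> → <-48, 10>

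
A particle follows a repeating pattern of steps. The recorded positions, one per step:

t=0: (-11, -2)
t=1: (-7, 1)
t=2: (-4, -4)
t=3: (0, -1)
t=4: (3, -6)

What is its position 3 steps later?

Step-to-step displacements: (+4, +3), (+3, -5), (+4, +3), (+3, -5) — a repeating cycle of length 2.
step 5: apply (+4, +3) → (7, -3)
step 6: apply (+3, -5) → (10, -8)
step 7: apply (+4, +3) → (14, -5)

(14, -5)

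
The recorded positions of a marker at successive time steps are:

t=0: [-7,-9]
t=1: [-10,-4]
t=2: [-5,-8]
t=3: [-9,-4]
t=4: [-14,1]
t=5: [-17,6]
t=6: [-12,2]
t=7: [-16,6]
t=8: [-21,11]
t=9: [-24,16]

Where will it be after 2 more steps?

Differencing gives [-3,+5], [+5,-4], [-4,+4], [-5,+5], [-3,+5], [+5,-4], [-4,+4], [-5,+5], [-3,+5]. This is the pattern [-3,+5], [+5,-4], [-4,+4], [-5,+5] repeated.
step 10: apply [+5,-4] → [-19,12]
step 11: apply [-4,+4] → [-23,16]

[-23,16]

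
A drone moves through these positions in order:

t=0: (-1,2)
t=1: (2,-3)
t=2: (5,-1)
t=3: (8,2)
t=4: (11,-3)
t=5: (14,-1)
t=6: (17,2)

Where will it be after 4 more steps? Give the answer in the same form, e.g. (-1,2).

(29,-3)

The first coordinate changes by +3 each step, so at step 10 it is -1 + 10·(3) = 29.
The second coordinate repeats the cycle [2, -3, -1] with period 3; step 10 mod 3 = 1, giving -3.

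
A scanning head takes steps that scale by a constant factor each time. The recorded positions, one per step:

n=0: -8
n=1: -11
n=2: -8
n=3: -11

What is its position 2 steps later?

-11

Step-to-step displacements: -3, +3, -3; each is -1× the previous.
step 4: -11 + 3 → -8
step 5: -8 − 3 → -11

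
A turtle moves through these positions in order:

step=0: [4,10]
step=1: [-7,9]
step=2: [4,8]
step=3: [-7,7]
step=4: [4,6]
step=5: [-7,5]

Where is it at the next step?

First: cycles through 4, -7 every 2 steps. Step 6 lands at position 0 of the cycle → 4.
Second: linear, -1 per step → 4 at step 6.

[4,4]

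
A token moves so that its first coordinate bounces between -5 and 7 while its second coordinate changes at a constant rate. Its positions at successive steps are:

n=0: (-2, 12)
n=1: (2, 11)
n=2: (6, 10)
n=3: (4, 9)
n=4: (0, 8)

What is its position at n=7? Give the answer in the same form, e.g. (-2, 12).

The first coordinate reflects between -5 and 7, moving 4 per step.
  step 5: 0 → -4
  step 6: -4 → -2
  step 7: -2 → 2
The second coordinate changes by -1 each step: at step 7 it is 5.

(2, 5)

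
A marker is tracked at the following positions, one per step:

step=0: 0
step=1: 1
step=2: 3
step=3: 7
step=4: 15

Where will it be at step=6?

The jumps are +1, +2, +4, +8 — a geometric progression with ratio 2.
step 5: 15 + 16 → 31
step 6: 31 + 32 → 63

63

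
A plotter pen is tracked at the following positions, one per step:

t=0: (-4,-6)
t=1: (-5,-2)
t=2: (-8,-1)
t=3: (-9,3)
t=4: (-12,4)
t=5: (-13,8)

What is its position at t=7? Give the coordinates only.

(-17,13)

Step-to-step displacements: (-1,+4), (-3,+1), (-1,+4), (-3,+1), (-1,+4) — a repeating cycle of length 2.
step 6: apply (-3,+1) → (-16,9)
step 7: apply (-1,+4) → (-17,13)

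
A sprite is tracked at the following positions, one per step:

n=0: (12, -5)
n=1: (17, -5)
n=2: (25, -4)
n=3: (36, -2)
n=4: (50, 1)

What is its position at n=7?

(110, 16)

Successive displacements: (+5, +0), (+8, +1), (+11, +2), (+14, +3) — each changes by (+3, +1).
step 5: (50, 1) + (+17, +4) → (67, 5)
step 6: (67, 5) + (+20, +5) → (87, 10)
step 7: (87, 10) + (+23, +6) → (110, 16)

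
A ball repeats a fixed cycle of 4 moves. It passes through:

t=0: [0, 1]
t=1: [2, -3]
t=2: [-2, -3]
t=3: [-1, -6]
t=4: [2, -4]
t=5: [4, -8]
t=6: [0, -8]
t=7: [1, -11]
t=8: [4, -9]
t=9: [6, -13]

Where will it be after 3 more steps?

[6, -14]

The moves between consecutive positions are [+2, -4], [-4, +0], [+1, -3], [+3, +2], [+2, -4], [-4, +0], [+1, -3], [+3, +2], [+2, -4]; they repeat the 4-cycle [[+2, -4], [-4, +0], [+1, -3], [+3, +2]].
step 10: apply [-4, +0] → [2, -13]
step 11: apply [+1, -3] → [3, -16]
step 12: apply [+3, +2] → [6, -14]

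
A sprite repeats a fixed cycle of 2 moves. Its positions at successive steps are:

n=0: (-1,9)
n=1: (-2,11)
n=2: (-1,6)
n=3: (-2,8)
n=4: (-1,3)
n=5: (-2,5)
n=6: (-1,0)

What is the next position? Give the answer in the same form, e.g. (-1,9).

(-2,2)

The moves between consecutive positions are (-1,+2), (+1,-5), (-1,+2), (+1,-5), (-1,+2), (+1,-5); they repeat the 2-cycle [(-1,+2), (+1,-5)].
step 7: apply (-1,+2) → (-2,2)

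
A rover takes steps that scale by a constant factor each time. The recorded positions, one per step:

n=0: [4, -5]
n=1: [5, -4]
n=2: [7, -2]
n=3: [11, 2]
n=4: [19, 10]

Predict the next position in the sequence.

The jumps are [+1, +1], [+2, +2], [+4, +4], [+8, +8] — a geometric progression with ratio 2.
step 5: [19, 10] + [+16, +16] → [35, 26]

[35, 26]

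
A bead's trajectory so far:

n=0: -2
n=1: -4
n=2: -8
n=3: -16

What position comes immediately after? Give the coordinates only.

-32

Consecutive displacements -2, -4, -8 scale by a factor of 2 each step.
step 4: -16 − 16 → -32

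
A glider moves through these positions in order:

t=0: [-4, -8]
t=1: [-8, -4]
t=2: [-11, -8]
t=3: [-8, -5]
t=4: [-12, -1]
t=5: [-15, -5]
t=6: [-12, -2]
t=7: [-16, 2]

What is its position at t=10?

[-20, 5]

Differencing gives [-4, +4], [-3, -4], [+3, +3], [-4, +4], [-3, -4], [+3, +3], [-4, +4]. This is the pattern [-4, +4], [-3, -4], [+3, +3] repeated.
step 8: apply [-3, -4] → [-19, -2]
step 9: apply [+3, +3] → [-16, 1]
step 10: apply [-4, +4] → [-20, 5]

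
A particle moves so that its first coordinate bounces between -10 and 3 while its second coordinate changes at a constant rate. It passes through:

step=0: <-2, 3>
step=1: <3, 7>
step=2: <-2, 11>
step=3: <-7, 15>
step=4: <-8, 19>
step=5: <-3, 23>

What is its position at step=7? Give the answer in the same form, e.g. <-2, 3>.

The first coordinate travels 5 per step and bounces off the walls at -10 and 3.
  step 6: -3 → 2
  step 7: 2 → -1
The second coordinate changes by +4 each step: at step 7 it is 31.

<-1, 31>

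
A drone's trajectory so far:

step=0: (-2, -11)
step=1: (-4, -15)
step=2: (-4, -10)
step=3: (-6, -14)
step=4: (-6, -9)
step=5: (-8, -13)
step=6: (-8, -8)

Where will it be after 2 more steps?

(-10, -7)

The moves between consecutive positions are (-2, -4), (+0, +5), (-2, -4), (+0, +5), (-2, -4), (+0, +5); they repeat the 2-cycle [(-2, -4), (+0, +5)].
step 7: apply (-2, -4) → (-10, -12)
step 8: apply (+0, +5) → (-10, -7)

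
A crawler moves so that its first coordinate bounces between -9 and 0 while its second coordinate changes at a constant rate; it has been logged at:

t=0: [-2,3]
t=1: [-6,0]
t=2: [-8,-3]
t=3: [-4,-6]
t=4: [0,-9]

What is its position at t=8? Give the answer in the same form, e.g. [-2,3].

[-2,-21]

The first coordinate travels 4 per step and bounces off the walls at -9 and 0.
  step 5: 0 → -4
  step 6: -4 → -8
  step 7: -8 → -6
  step 8: -6 → -2
The second coordinate changes by -3 each step: at step 8 it is -21.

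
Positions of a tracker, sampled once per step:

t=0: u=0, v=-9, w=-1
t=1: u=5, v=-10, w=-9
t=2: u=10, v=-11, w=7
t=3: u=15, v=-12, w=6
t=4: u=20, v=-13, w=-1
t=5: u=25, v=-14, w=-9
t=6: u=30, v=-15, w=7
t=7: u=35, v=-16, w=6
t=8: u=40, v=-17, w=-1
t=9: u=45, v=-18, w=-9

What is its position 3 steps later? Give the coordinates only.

U: linear, +5 per step → 60 at step 12.
V: linear, -1 per step → -21 at step 12.
W: cycles through -1, -9, 7, 6 every 4 steps. Step 12 lands at position 0 of the cycle → -1.

u=60, v=-21, w=-1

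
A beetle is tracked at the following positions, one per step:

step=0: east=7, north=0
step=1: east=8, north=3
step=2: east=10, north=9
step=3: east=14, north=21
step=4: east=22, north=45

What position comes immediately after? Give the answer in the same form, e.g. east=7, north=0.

east=38, north=93

Step-to-step displacements: (+1,+3), (+2,+6), (+4,+12), (+8,+24); each is 2× the previous.
step 5: east=22, north=45 + (+16,+48) → east=38, north=93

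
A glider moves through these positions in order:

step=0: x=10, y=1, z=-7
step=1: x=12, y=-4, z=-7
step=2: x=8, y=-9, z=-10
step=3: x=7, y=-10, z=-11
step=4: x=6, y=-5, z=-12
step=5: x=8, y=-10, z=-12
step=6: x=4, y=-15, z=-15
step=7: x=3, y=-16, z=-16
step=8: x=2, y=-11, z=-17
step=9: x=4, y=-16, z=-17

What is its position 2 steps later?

Step-to-step displacements: (+2, -5, +0), (-4, -5, -3), (-1, -1, -1), (-1, +5, -1), (+2, -5, +0), (-4, -5, -3), (-1, -1, -1), (-1, +5, -1), (+2, -5, +0) — a repeating cycle of length 4.
step 10: apply (-4, -5, -3) → x=0, y=-21, z=-20
step 11: apply (-1, -1, -1) → x=-1, y=-22, z=-21

x=-1, y=-22, z=-21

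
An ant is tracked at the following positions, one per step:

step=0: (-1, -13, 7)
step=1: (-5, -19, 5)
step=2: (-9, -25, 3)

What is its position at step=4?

(-17, -37, -1)

Constant displacement of (-4, -6, -2) per step.
step 3: (-9, -25, 3) + (-4, -6, -2) → (-13, -31, 1)
step 4: (-13, -31, 1) + (-4, -6, -2) → (-17, -37, -1)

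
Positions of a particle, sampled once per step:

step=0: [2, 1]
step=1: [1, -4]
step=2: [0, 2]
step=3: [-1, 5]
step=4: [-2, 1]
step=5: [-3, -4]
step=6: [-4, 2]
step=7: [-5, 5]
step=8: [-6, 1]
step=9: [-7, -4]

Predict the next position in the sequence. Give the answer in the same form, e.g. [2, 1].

First: linear, -1 per step → -8 at step 10.
Second: cycles through 1, -4, 2, 5 every 4 steps. Step 10 lands at position 2 of the cycle → 2.

[-8, 2]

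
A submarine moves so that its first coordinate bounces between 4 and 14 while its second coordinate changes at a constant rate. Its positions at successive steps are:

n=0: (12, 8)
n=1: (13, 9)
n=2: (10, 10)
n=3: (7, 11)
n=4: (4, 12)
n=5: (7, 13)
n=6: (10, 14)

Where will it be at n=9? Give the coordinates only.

The first coordinate travels 3 per step and bounces off the walls at 4 and 14.
  step 7: 10 → 13
  step 8: 13 → 12
  step 9: 12 → 9
The second coordinate changes by +1 each step: at step 9 it is 17.

(9, 17)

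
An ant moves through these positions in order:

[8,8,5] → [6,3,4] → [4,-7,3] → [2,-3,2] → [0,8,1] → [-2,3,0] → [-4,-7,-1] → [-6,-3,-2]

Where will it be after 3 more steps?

[-12,-7,-5]

The first coordinate changes by -2 each step, so at step 10 it is 8 + 10·(-2) = -12.
The second coordinate repeats the cycle [8, 3, -7, -3] with period 4; step 10 mod 4 = 2, giving -7.
The third coordinate changes by -1 each step, so at step 10 it is 5 + 10·(-1) = -5.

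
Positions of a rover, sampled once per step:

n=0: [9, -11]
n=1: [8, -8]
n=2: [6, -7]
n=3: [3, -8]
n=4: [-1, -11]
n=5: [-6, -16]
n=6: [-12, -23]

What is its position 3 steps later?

[-36, -56]

First differences are [-1, +3], [-2, +1], [-3, -1], [-4, -3], [-5, -5], [-6, -7]; their common second difference is [-1, -2] (constant acceleration).
step 7: [-12, -23] + [-7, -9] → [-19, -32]
step 8: [-19, -32] + [-8, -11] → [-27, -43]
step 9: [-27, -43] + [-9, -13] → [-36, -56]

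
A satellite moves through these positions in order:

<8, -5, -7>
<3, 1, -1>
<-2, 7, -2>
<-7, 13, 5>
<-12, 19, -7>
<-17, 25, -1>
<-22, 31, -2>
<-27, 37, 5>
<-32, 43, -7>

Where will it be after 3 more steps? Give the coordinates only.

First: linear, -5 per step → -47 at step 11.
Second: linear, +6 per step → 61 at step 11.
Third: cycles through -7, -1, -2, 5 every 4 steps. Step 11 lands at position 3 of the cycle → 5.

<-47, 61, 5>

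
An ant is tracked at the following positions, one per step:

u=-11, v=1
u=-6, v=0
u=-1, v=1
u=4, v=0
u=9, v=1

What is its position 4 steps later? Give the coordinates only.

u=29, v=1

U: linear, +5 per step → 29 at step 8.
V: cycles through 1, 0 every 2 steps. Step 8 lands at position 0 of the cycle → 1.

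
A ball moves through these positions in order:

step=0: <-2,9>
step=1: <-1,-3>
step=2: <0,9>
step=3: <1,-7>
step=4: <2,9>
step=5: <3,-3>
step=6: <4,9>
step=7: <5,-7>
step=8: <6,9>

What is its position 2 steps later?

<8,9>

First: linear, +1 per step → 8 at step 10.
Second: cycles through 9, -3, 9, -7 every 4 steps. Step 10 lands at position 2 of the cycle → 9.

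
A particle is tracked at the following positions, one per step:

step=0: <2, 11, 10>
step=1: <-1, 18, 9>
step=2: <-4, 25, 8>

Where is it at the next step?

The position changes by <-3, +7, -1> every step.
step 3: <-4, 25, 8> + <-3, +7, -1> → <-7, 32, 7>

<-7, 32, 7>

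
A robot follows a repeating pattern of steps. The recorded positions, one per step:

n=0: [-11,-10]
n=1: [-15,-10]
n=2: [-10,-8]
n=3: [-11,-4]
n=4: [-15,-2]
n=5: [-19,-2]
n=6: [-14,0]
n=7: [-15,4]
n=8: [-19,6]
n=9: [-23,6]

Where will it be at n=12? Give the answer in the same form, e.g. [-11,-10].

[-23,14]

Differencing gives [-4,+0], [+5,+2], [-1,+4], [-4,+2], [-4,+0], [+5,+2], [-1,+4], [-4,+2], [-4,+0]. This is the pattern [-4,+0], [+5,+2], [-1,+4], [-4,+2] repeated.
step 10: apply [+5,+2] → [-18,8]
step 11: apply [-1,+4] → [-19,12]
step 12: apply [-4,+2] → [-23,14]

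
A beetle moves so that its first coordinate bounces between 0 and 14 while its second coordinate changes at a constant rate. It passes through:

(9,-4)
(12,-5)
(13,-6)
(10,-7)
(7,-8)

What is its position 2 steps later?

The first coordinate travels 3 per step and bounces off the walls at 0 and 14.
  step 5: 7 → 4
  step 6: 4 → 1
The second coordinate changes by -1 each step: at step 6 it is -10.

(1,-10)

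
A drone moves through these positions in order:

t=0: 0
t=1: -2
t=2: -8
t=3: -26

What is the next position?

-80

The jumps are -2, -6, -18 — a geometric progression with ratio 3.
step 4: -26 − 54 → -80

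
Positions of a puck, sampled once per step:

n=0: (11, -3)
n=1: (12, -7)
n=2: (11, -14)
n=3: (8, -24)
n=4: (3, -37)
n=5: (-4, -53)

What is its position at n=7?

(-24, -94)

Successive displacements: (+1, -4), (-1, -7), (-3, -10), (-5, -13), (-7, -16) — each changes by (-2, -3).
step 6: (-4, -53) + (-9, -19) → (-13, -72)
step 7: (-13, -72) + (-11, -22) → (-24, -94)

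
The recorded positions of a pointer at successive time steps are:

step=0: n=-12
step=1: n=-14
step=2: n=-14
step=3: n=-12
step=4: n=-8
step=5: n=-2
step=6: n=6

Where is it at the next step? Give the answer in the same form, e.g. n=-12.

Successive displacements: -2, +0, +2, +4, +6, +8 — each changes by +2.
step 7: 6 + 10 → n=16

n=16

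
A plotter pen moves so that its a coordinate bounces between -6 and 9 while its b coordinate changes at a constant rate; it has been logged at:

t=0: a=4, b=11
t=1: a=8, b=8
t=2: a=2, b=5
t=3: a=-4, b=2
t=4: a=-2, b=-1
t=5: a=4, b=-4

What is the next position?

The a coordinate reflects between -6 and 9, moving 6 per step.
  step 6: 4 → 8
The b coordinate changes by -3 each step: at step 6 it is -7.

a=8, b=-7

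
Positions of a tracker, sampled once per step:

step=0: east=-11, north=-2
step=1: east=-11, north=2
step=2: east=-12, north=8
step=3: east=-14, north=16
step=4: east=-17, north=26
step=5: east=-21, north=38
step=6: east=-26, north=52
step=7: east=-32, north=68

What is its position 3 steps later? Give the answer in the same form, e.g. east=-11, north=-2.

east=-56, north=128

First differences are (+0, +4), (-1, +6), (-2, +8), (-3, +10), (-4, +12), (-5, +14), (-6, +16); their common second difference is (-1, +2) (constant acceleration).
step 8: east=-32, north=68 + (-7, +18) → east=-39, north=86
step 9: east=-39, north=86 + (-8, +20) → east=-47, north=106
step 10: east=-47, north=106 + (-9, +22) → east=-56, north=128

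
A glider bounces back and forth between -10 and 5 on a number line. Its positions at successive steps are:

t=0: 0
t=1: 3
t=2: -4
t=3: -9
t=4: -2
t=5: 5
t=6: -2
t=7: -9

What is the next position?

The value travels 7 per step and bounces off the walls at -10 and 5.
  step 8: -9 → -4

-4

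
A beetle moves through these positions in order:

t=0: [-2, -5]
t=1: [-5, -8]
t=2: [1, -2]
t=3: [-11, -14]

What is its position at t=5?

[-35, -38]

Step-to-step displacements: [-3, -3], [+6, +6], [-12, -12]; each is -2× the previous.
step 4: [-11, -14] + [+24, +24] → [13, 10]
step 5: [13, 10] + [-48, -48] → [-35, -38]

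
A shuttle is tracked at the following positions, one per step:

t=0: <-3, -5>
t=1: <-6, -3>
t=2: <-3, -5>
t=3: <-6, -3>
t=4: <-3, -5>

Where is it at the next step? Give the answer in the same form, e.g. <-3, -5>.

The jumps are <-3, +2>, <+3, -2>, <-3, +2>, <+3, -2> — a geometric progression with ratio -1.
step 5: <-3, -5> + <-3, +2> → <-6, -3>

<-6, -3>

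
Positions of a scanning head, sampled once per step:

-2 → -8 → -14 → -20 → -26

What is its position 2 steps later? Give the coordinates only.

Each step adds -6 to the position.
step 5: -26 − 6 → -32
step 6: -32 − 6 → -38

-38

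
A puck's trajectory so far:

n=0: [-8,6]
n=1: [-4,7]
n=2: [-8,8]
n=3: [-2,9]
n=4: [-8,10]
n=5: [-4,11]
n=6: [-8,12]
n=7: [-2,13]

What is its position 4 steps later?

[-2,17]

The first coordinate repeats the cycle [-8, -4, -8, -2] with period 4; step 11 mod 4 = 3, giving -2.
The second coordinate changes by +1 each step, so at step 11 it is 6 + 11·(1) = 17.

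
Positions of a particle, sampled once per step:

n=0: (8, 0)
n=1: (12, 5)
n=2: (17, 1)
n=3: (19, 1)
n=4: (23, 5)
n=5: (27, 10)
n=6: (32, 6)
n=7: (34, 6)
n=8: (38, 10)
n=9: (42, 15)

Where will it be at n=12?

(53, 15)

Differencing gives (+4, +5), (+5, -4), (+2, +0), (+4, +4), (+4, +5), (+5, -4), (+2, +0), (+4, +4), (+4, +5). This is the pattern (+4, +5), (+5, -4), (+2, +0), (+4, +4) repeated.
step 10: apply (+5, -4) → (47, 11)
step 11: apply (+2, +0) → (49, 11)
step 12: apply (+4, +4) → (53, 15)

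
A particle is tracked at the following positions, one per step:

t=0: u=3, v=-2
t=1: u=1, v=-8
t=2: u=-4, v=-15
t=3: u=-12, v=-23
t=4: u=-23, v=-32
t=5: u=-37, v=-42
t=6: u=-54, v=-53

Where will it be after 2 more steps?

u=-97, v=-78

Successive displacements: (-2,-6), (-5,-7), (-8,-8), (-11,-9), (-14,-10), (-17,-11) — each changes by (-3,-1).
step 7: u=-54, v=-53 + (-20,-12) → u=-74, v=-65
step 8: u=-74, v=-65 + (-23,-13) → u=-97, v=-78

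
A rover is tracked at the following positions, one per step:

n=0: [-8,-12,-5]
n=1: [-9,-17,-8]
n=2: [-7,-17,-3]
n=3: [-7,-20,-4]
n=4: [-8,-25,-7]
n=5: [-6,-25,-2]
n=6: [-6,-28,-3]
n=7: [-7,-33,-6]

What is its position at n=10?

Step-to-step displacements: [-1,-5,-3], [+2,+0,+5], [+0,-3,-1], [-1,-5,-3], [+2,+0,+5], [+0,-3,-1], [-1,-5,-3] — a repeating cycle of length 3.
step 8: apply [+2,+0,+5] → [-5,-33,-1]
step 9: apply [+0,-3,-1] → [-5,-36,-2]
step 10: apply [-1,-5,-3] → [-6,-41,-5]

[-6,-41,-5]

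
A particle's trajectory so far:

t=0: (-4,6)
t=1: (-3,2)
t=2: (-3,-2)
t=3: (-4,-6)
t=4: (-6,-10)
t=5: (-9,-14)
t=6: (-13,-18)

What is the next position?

Successive displacements: (+1,-4), (+0,-4), (-1,-4), (-2,-4), (-3,-4), (-4,-4) — each changes by (-1,+0).
step 7: (-13,-18) + (-5,-4) → (-18,-22)

(-18,-22)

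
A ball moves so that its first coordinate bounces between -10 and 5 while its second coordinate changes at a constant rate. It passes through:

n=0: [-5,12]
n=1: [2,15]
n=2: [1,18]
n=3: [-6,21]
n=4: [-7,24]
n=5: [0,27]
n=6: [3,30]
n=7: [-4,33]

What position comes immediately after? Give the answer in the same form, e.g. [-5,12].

The first coordinate reflects between -10 and 5, moving 7 per step.
  step 8: -4 → -9
The second coordinate changes by +3 each step: at step 8 it is 36.

[-9,36]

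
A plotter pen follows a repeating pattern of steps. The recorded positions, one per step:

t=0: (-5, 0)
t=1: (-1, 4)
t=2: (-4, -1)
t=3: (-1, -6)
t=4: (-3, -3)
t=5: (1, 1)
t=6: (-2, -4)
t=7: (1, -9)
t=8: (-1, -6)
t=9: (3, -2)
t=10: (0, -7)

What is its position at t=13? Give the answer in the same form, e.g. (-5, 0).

(5, -5)

Differencing gives (+4, +4), (-3, -5), (+3, -5), (-2, +3), (+4, +4), (-3, -5), (+3, -5), (-2, +3), (+4, +4), (-3, -5). This is the pattern (+4, +4), (-3, -5), (+3, -5), (-2, +3) repeated.
step 11: apply (+3, -5) → (3, -12)
step 12: apply (-2, +3) → (1, -9)
step 13: apply (+4, +4) → (5, -5)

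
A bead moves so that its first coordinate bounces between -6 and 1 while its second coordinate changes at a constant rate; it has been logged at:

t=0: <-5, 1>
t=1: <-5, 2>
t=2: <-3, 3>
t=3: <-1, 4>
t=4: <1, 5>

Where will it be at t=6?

<-3, 7>

The first coordinate reflects between -6 and 1, moving 2 per step.
  step 5: 1 → -1
  step 6: -1 → -3
The second coordinate changes by +1 each step: at step 6 it is 7.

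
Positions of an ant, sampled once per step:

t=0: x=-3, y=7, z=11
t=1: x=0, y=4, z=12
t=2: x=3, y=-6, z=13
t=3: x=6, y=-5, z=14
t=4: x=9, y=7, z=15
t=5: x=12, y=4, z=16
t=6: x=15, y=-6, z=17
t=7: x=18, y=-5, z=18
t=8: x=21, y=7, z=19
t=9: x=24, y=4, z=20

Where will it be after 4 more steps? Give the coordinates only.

x=36, y=4, z=24

X: linear, +3 per step → 36 at step 13.
Y: cycles through 7, 4, -6, -5 every 4 steps. Step 13 lands at position 1 of the cycle → 4.
Z: linear, +1 per step → 24 at step 13.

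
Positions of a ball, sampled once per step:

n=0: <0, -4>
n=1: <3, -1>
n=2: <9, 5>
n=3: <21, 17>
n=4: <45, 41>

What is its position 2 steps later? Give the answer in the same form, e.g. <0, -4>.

Step-to-step displacements: <+3, +3>, <+6, +6>, <+12, +12>, <+24, +24>; each is 2× the previous.
step 5: <45, 41> + <+48, +48> → <93, 89>
step 6: <93, 89> + <+96, +96> → <189, 185>

<189, 185>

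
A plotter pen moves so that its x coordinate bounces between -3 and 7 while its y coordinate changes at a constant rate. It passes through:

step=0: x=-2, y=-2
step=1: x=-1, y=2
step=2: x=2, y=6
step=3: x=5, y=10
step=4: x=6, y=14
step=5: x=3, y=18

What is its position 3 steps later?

The x coordinate travels 3 per step and bounces off the walls at -3 and 7.
  step 6: 3 → 0
  step 7: 0 → -3
  step 8: -3 → 0
The y coordinate changes by +4 each step: at step 8 it is 30.

x=0, y=30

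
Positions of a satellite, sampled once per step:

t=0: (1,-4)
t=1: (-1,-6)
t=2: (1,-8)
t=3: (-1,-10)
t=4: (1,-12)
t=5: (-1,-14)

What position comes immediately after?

(1,-16)

First: cycles through 1, -1 every 2 steps. Step 6 lands at position 0 of the cycle → 1.
Second: linear, -2 per step → -16 at step 6.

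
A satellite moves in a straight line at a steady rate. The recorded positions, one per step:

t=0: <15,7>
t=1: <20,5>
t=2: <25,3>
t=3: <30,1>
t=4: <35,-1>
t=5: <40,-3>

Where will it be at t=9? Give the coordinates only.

Constant displacement of <+5,-2> per step.
step 6: <40,-3> + <+5,-2> → <45,-5>
step 7: <45,-5> + <+5,-2> → <50,-7>
step 8: <50,-7> + <+5,-2> → <55,-9>
step 9: <55,-9> + <+5,-2> → <60,-11>

<60,-11>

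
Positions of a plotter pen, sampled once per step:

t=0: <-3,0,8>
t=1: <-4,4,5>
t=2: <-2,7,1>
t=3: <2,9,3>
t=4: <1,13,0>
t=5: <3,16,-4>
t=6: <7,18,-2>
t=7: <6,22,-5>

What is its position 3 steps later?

Step-to-step displacements: <-1,+4,-3>, <+2,+3,-4>, <+4,+2,+2>, <-1,+4,-3>, <+2,+3,-4>, <+4,+2,+2>, <-1,+4,-3> — a repeating cycle of length 3.
step 8: apply <+2,+3,-4> → <8,25,-9>
step 9: apply <+4,+2,+2> → <12,27,-7>
step 10: apply <-1,+4,-3> → <11,31,-10>

<11,31,-10>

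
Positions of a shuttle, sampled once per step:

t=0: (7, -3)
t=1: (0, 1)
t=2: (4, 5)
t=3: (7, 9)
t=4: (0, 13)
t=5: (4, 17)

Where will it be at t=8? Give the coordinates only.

The first coordinate repeats the cycle [7, 0, 4] with period 3; step 8 mod 3 = 2, giving 4.
The second coordinate changes by +4 each step, so at step 8 it is -3 + 8·(4) = 29.

(4, 29)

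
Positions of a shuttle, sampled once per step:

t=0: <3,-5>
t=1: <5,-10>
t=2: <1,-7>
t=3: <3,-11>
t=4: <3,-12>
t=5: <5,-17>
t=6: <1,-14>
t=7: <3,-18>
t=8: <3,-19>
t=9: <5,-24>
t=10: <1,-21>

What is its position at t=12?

<3,-26>

Step-to-step displacements: <+2,-5>, <-4,+3>, <+2,-4>, <+0,-1>, <+2,-5>, <-4,+3>, <+2,-4>, <+0,-1>, <+2,-5>, <-4,+3> — a repeating cycle of length 4.
step 11: apply <+2,-4> → <3,-25>
step 12: apply <+0,-1> → <3,-26>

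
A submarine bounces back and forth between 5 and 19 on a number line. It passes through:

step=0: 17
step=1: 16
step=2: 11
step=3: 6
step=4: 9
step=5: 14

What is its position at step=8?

9

The value travels 5 per step and bounces off the walls at 5 and 19.
  step 6: 14 → 19
  step 7: 19 → 14
  step 8: 14 → 9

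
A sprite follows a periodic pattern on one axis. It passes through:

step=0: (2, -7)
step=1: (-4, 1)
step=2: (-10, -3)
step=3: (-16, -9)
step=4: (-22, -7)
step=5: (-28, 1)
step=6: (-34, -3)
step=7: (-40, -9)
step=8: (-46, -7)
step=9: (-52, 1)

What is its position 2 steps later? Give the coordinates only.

The first coordinate changes by -6 each step, so at step 11 it is 2 + 11·(-6) = -64.
The second coordinate repeats the cycle [-7, 1, -3, -9] with period 4; step 11 mod 4 = 3, giving -9.

(-64, -9)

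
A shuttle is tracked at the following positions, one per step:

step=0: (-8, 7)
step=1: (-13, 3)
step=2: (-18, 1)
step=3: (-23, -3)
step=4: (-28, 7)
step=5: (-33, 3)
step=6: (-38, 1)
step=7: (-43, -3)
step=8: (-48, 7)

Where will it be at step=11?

First: linear, -5 per step → -63 at step 11.
Second: cycles through 7, 3, 1, -3 every 4 steps. Step 11 lands at position 3 of the cycle → -3.

(-63, -3)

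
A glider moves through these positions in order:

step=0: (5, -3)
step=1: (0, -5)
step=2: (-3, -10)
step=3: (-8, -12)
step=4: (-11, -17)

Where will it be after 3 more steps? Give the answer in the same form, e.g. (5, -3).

(-24, -26)

The moves between consecutive positions are (-5, -2), (-3, -5), (-5, -2), (-3, -5); they repeat the 2-cycle [(-5, -2), (-3, -5)].
step 5: apply (-5, -2) → (-16, -19)
step 6: apply (-3, -5) → (-19, -24)
step 7: apply (-5, -2) → (-24, -26)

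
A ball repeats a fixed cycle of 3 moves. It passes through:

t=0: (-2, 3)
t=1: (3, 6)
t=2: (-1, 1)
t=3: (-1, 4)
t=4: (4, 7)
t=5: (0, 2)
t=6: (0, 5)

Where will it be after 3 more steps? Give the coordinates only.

Step-to-step displacements: (+5, +3), (-4, -5), (+0, +3), (+5, +3), (-4, -5), (+0, +3) — a repeating cycle of length 3.
step 7: apply (+5, +3) → (5, 8)
step 8: apply (-4, -5) → (1, 3)
step 9: apply (+0, +3) → (1, 6)

(1, 6)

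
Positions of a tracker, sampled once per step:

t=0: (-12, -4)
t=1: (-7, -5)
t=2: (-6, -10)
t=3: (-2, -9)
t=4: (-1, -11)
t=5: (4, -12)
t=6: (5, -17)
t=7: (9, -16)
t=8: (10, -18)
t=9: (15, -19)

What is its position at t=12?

(21, -25)

The moves between consecutive positions are (+5, -1), (+1, -5), (+4, +1), (+1, -2), (+5, -1), (+1, -5), (+4, +1), (+1, -2), (+5, -1); they repeat the 4-cycle [(+5, -1), (+1, -5), (+4, +1), (+1, -2)].
step 10: apply (+1, -5) → (16, -24)
step 11: apply (+4, +1) → (20, -23)
step 12: apply (+1, -2) → (21, -25)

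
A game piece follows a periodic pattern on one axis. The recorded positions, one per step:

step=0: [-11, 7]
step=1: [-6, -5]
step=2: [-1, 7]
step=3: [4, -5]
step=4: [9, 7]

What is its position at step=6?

First: linear, +5 per step → 19 at step 6.
Second: cycles through 7, -5 every 2 steps. Step 6 lands at position 0 of the cycle → 7.

[19, 7]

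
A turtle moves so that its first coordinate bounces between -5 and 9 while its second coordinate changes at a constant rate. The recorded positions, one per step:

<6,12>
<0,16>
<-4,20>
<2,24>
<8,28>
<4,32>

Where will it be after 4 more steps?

The first coordinate reflects between -5 and 9, moving 6 per step.
  step 6: 4 → -2
  step 7: -2 → -2
  step 8: -2 → 4
  step 9: 4 → 8
The second coordinate changes by +4 each step: at step 9 it is 48.

<8,48>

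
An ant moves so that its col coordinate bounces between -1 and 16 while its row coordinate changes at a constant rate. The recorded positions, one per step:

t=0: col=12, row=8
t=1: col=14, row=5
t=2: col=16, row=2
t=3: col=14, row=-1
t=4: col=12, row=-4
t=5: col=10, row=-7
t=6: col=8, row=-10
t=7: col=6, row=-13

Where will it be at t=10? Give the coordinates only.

The col coordinate travels 2 per step and bounces off the walls at -1 and 16.
  step 8: 6 → 4
  step 9: 4 → 2
  step 10: 2 → 0
The row coordinate changes by -3 each step: at step 10 it is -22.

col=0, row=-22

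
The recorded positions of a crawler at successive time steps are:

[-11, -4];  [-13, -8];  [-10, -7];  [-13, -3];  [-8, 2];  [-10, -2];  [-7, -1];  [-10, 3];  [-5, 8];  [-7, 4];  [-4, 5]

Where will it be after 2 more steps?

[-2, 14]

Differencing gives [-2, -4], [+3, +1], [-3, +4], [+5, +5], [-2, -4], [+3, +1], [-3, +4], [+5, +5], [-2, -4], [+3, +1]. This is the pattern [-2, -4], [+3, +1], [-3, +4], [+5, +5] repeated.
step 11: apply [-3, +4] → [-7, 9]
step 12: apply [+5, +5] → [-2, 14]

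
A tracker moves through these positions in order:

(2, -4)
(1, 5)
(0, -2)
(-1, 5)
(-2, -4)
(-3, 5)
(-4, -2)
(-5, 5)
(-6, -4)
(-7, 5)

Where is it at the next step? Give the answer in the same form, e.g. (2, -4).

The first coordinate changes by -1 each step, so at step 10 it is 2 + 10·(-1) = -8.
The second coordinate repeats the cycle [-4, 5, -2, 5] with period 4; step 10 mod 4 = 2, giving -2.

(-8, -2)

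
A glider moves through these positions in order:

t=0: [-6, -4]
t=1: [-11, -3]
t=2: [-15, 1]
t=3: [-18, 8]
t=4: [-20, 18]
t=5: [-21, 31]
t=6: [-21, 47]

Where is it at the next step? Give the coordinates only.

Successive displacements: [-5, +1], [-4, +4], [-3, +7], [-2, +10], [-1, +13], [+0, +16] — each changes by [+1, +3].
step 7: [-21, 47] + [+1, +19] → [-20, 66]

[-20, 66]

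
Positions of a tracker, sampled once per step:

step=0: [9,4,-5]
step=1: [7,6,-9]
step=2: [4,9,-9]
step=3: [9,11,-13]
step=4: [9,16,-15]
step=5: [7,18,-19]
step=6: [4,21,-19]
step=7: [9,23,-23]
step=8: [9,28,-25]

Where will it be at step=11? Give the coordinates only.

[9,35,-33]

Step-to-step displacements: [-2,+2,-4], [-3,+3,+0], [+5,+2,-4], [+0,+5,-2], [-2,+2,-4], [-3,+3,+0], [+5,+2,-4], [+0,+5,-2] — a repeating cycle of length 4.
step 9: apply [-2,+2,-4] → [7,30,-29]
step 10: apply [-3,+3,+0] → [4,33,-29]
step 11: apply [+5,+2,-4] → [9,35,-33]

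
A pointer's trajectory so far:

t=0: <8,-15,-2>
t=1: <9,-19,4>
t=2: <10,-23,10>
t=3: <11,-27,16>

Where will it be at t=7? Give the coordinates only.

Constant displacement of <+1,-4,+6> per step.
step 4: <11,-27,16> + <+1,-4,+6> → <12,-31,22>
step 5: <12,-31,22> + <+1,-4,+6> → <13,-35,28>
step 6: <13,-35,28> + <+1,-4,+6> → <14,-39,34>
step 7: <14,-39,34> + <+1,-4,+6> → <15,-43,40>

<15,-43,40>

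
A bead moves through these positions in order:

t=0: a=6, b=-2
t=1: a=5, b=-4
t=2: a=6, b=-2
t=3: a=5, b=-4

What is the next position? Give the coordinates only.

a=6, b=-2

The jumps are (-1,-2), (+1,+2), (-1,-2) — a geometric progression with ratio -1.
step 4: a=5, b=-4 + (+1,+2) → a=6, b=-2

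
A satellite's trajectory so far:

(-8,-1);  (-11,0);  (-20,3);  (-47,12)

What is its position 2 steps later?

The jumps are (-3,+1), (-9,+3), (-27,+9) — a geometric progression with ratio 3.
step 4: (-47,12) + (-81,+27) → (-128,39)
step 5: (-128,39) + (-243,+81) → (-371,120)

(-371,120)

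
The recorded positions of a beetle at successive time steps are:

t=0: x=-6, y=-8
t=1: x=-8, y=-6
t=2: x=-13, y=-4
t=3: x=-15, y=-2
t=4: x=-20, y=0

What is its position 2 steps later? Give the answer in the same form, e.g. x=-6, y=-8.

Step-to-step displacements: (-2, +2), (-5, +2), (-2, +2), (-5, +2) — a repeating cycle of length 2.
step 5: apply (-2, +2) → x=-22, y=2
step 6: apply (-5, +2) → x=-27, y=4

x=-27, y=4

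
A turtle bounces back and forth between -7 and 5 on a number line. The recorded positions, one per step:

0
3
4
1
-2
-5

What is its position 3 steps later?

The value travels 3 per step and bounces off the walls at -7 and 5.
  step 6: -5 → -6
  step 7: -6 → -3
  step 8: -3 → 0

0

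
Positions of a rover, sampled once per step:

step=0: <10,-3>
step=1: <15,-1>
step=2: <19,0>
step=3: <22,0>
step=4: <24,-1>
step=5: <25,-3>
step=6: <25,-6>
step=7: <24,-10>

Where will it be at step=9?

Successive displacements: <+5,+2>, <+4,+1>, <+3,+0>, <+2,-1>, <+1,-2>, <+0,-3>, <-1,-4> — each changes by <-1,-1>.
step 8: <24,-10> + <-2,-5> → <22,-15>
step 9: <22,-15> + <-3,-6> → <19,-21>

<19,-21>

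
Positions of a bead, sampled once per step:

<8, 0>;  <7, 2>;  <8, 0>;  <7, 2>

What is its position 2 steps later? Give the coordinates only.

The jumps are <-1, +2>, <+1, -2>, <-1, +2> — a geometric progression with ratio -1.
step 4: <7, 2> + <+1, -2> → <8, 0>
step 5: <8, 0> + <-1, +2> → <7, 2>

<7, 2>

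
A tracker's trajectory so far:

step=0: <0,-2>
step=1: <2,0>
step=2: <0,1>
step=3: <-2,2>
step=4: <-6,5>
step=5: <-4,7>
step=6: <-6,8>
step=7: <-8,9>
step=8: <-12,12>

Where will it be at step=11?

Step-to-step displacements: <+2,+2>, <-2,+1>, <-2,+1>, <-4,+3>, <+2,+2>, <-2,+1>, <-2,+1>, <-4,+3> — a repeating cycle of length 4.
step 9: apply <+2,+2> → <-10,14>
step 10: apply <-2,+1> → <-12,15>
step 11: apply <-2,+1> → <-14,16>

<-14,16>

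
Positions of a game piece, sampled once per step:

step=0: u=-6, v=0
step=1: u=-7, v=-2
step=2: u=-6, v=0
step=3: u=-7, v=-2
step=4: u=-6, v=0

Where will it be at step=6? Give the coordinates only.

u=-6, v=0

Step-to-step displacements: (-1, -2), (+1, +2), (-1, -2), (+1, +2); each is -1× the previous.
step 5: u=-6, v=0 + (-1, -2) → u=-7, v=-2
step 6: u=-7, v=-2 + (+1, +2) → u=-6, v=0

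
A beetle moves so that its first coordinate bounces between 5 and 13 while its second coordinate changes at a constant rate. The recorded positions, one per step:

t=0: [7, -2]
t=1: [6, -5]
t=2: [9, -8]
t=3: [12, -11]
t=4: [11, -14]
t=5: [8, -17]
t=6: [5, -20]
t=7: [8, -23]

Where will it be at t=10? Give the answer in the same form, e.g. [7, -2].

The first coordinate reflects between 5 and 13, moving 3 per step.
  step 8: 8 → 11
  step 9: 11 → 12
  step 10: 12 → 9
The second coordinate changes by -3 each step: at step 10 it is -32.

[9, -32]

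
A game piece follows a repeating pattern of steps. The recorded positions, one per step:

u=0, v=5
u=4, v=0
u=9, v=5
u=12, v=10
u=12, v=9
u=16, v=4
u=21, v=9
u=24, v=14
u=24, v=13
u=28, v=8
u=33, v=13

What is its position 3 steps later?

u=40, v=12

Step-to-step displacements: (+4, -5), (+5, +5), (+3, +5), (+0, -1), (+4, -5), (+5, +5), (+3, +5), (+0, -1), (+4, -5), (+5, +5) — a repeating cycle of length 4.
step 11: apply (+3, +5) → u=36, v=18
step 12: apply (+0, -1) → u=36, v=17
step 13: apply (+4, -5) → u=40, v=12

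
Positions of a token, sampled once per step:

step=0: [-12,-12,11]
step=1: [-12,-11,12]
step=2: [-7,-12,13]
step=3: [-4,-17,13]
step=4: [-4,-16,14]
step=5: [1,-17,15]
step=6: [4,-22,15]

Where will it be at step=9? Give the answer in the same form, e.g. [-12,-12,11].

[12,-27,17]

The moves between consecutive positions are [+0,+1,+1], [+5,-1,+1], [+3,-5,+0], [+0,+1,+1], [+5,-1,+1], [+3,-5,+0]; they repeat the 3-cycle [[+0,+1,+1], [+5,-1,+1], [+3,-5,+0]].
step 7: apply [+0,+1,+1] → [4,-21,16]
step 8: apply [+5,-1,+1] → [9,-22,17]
step 9: apply [+3,-5,+0] → [12,-27,17]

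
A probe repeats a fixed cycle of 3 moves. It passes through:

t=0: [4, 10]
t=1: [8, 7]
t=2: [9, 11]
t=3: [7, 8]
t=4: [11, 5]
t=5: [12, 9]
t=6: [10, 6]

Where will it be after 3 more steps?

Step-to-step displacements: [+4, -3], [+1, +4], [-2, -3], [+4, -3], [+1, +4], [-2, -3] — a repeating cycle of length 3.
step 7: apply [+4, -3] → [14, 3]
step 8: apply [+1, +4] → [15, 7]
step 9: apply [-2, -3] → [13, 4]

[13, 4]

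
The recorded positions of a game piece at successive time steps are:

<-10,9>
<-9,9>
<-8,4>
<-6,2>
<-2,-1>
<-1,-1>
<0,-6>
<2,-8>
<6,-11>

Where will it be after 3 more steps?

The moves between consecutive positions are <+1,+0>, <+1,-5>, <+2,-2>, <+4,-3>, <+1,+0>, <+1,-5>, <+2,-2>, <+4,-3>; they repeat the 4-cycle [<+1,+0>, <+1,-5>, <+2,-2>, <+4,-3>].
step 9: apply <+1,+0> → <7,-11>
step 10: apply <+1,-5> → <8,-16>
step 11: apply <+2,-2> → <10,-18>

<10,-18>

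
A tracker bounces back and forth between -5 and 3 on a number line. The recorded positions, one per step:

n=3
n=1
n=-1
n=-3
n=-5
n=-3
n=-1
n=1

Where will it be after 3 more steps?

n=-1

The value reflects between -5 and 3, moving 2 per step.
  step 8: 1 → 3
  step 9: 3 → 1
  step 10: 1 → -1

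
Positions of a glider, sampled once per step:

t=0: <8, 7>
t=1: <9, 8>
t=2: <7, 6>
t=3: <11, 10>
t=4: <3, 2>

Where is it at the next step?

<19, 18>

Consecutive displacements <+1, +1>, <-2, -2>, <+4, +4>, <-8, -8> scale by a factor of -2 each step.
step 5: <3, 2> + <+16, +16> → <19, 18>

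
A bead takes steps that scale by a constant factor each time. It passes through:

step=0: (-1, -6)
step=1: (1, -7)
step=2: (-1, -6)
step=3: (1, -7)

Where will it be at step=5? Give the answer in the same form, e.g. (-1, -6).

(1, -7)

Consecutive displacements (+2, -1), (-2, +1), (+2, -1) scale by a factor of -1 each step.
step 4: (1, -7) + (-2, +1) → (-1, -6)
step 5: (-1, -6) + (+2, -1) → (1, -7)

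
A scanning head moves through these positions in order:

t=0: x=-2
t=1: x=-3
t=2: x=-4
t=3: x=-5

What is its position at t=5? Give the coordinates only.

x=-7

Each step adds -1 to the position.
step 4: -5 − 1 → x=-6
step 5: -6 − 1 → x=-7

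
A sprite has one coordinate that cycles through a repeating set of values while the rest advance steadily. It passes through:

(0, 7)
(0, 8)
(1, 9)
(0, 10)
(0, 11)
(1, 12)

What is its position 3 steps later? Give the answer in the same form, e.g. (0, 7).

The first coordinate repeats the cycle [0, 0, 1] with period 3; step 8 mod 3 = 2, giving 1.
The second coordinate changes by +1 each step, so at step 8 it is 7 + 8·(1) = 15.

(1, 15)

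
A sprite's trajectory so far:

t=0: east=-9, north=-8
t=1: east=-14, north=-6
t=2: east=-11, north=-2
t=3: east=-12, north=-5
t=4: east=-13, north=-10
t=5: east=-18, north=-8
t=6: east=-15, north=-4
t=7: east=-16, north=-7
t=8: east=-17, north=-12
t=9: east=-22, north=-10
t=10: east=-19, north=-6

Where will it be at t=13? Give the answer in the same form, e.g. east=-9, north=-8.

Step-to-step displacements: (-5, +2), (+3, +4), (-1, -3), (-1, -5), (-5, +2), (+3, +4), (-1, -3), (-1, -5), (-5, +2), (+3, +4) — a repeating cycle of length 4.
step 11: apply (-1, -3) → east=-20, north=-9
step 12: apply (-1, -5) → east=-21, north=-14
step 13: apply (-5, +2) → east=-26, north=-12

east=-26, north=-12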